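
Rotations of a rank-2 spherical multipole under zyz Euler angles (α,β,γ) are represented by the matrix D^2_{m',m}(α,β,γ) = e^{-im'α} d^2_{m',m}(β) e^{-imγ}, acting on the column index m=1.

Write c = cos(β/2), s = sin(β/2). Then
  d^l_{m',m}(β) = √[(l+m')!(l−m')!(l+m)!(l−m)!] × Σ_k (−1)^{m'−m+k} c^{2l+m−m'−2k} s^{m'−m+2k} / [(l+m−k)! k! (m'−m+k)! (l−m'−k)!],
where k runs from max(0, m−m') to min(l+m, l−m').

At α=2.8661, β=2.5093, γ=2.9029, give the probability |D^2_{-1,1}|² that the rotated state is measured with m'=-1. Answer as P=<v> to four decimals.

P=0.3070

First d^2_{-1,1}(β=2.5093), then the phase factors e^{-i(-1)α} and e^{-i(1)γ}:
Half-angle: c=0.310906, s=0.950441. N=√(1·6·6·1)=6.000000
k: max(0,(1)−(-1))=2 … min(2+(1),2−(-1))=3
  k=2: (−1)^0·6.0000/(2)·0.3109^2·0.9504^2 = +0.261957
  k=3: (−1)^1·6.0000/(6)·0.3109^0·0.9504^4 = -0.816018
d^2_{-1,1}(2.5093) = +0.261957 -0.816018 = -0.554061
|D^2_{-1,1}|² = |d^2_{-1,1}(β)|² = (-0.554061)² = 0.306984 (the z-rotation phases have unit modulus)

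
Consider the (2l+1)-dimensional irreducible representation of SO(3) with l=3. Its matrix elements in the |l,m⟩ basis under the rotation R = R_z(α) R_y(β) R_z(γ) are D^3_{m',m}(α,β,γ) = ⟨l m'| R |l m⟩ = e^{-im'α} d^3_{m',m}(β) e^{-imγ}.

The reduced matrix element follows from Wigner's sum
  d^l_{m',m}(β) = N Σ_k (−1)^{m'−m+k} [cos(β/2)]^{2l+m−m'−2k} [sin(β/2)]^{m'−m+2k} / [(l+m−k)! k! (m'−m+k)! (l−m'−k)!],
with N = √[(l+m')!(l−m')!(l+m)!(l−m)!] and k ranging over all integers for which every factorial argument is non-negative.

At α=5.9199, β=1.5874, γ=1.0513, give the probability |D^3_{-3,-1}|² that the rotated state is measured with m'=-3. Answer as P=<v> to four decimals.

P=0.2265

First d^3_{-3,-1}(β=1.5874), then the phase factors e^{-i(-3)α} and e^{-i(-1)γ}:
Half-angle: c=0.701212, s=0.712953. N=√(1·720·2·24)=185.903201
k∈{2} keeps every argument non-negative
  k=2: (−1)^0·185.9032/(48)·0.7012^4·0.7130^2 = +0.475954
d^3_{-3,-1}(1.5874) = +0.475954
|D^3_{-3,-1}|² = |d^3_{-3,-1}(β)|² = (+0.475954)² = 0.226532 (the z-rotation phases have unit modulus)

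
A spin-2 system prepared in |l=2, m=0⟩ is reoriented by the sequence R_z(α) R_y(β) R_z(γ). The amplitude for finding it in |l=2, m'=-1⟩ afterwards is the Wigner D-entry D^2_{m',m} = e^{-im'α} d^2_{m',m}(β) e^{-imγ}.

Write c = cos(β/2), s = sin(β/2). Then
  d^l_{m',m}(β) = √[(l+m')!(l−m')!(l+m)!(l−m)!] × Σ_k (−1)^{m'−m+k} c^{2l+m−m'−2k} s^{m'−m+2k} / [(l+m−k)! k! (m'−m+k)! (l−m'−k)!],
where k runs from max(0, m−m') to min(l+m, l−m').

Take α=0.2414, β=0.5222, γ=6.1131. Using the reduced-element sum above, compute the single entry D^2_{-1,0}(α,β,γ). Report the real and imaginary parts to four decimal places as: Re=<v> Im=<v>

First d^2_{-1,0}(β=0.5222), then the phase factors e^{-i(-1)α} and e^{-i(0)γ}:
Half-angle: c=0.966107, s=0.258143. N=√(1·6·2·2)=4.898979
The bounds max(0,m−m')=1 and min(l+m,l−m')=2 give 2 terms
  k=1: (−1)^0·4.8990/(2)·0.9661^3·0.2581^1 = +0.570180
  k=2: (−1)^1·4.8990/(2)·0.9661^1·0.2581^3 = -0.040708
d^2_{-1,0}(0.5222) = +0.570180 -0.040708 = +0.529471
Attach z-rotation phases: D = e^{-i(-1)(0.2414)}·(+0.529471)·e^{-i(0)(6.1131)} = +0.514119+0.126577i

Re=0.5141 Im=0.1266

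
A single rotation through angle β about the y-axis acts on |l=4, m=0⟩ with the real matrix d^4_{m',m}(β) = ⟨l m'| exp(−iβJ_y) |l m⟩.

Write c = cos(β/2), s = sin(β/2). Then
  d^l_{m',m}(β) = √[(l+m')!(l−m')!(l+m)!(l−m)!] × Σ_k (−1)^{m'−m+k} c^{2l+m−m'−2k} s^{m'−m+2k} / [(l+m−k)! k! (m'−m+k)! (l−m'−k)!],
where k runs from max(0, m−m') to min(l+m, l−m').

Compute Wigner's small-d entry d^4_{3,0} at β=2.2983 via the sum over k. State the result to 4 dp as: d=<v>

d=0.4097

d^4_{3,0}(β=2.2983) via Wigner's sum:
Half-angle: c=0.409263, s=0.912416. N=√(5040·1·24·24)=1703.830978
k: max(0,(0)−(3))=0 … min(4+(0),4−(3))=1
  k=0: (−1)^3·1703.8310/(144)·0.4093^5·0.9124^3 = -0.103194
  k=1: (−1)^4·1703.8310/(144)·0.4093^3·0.9124^5 = +0.512905
d^4_{3,0}(2.2983) = -0.103194 +0.512905 = +0.409711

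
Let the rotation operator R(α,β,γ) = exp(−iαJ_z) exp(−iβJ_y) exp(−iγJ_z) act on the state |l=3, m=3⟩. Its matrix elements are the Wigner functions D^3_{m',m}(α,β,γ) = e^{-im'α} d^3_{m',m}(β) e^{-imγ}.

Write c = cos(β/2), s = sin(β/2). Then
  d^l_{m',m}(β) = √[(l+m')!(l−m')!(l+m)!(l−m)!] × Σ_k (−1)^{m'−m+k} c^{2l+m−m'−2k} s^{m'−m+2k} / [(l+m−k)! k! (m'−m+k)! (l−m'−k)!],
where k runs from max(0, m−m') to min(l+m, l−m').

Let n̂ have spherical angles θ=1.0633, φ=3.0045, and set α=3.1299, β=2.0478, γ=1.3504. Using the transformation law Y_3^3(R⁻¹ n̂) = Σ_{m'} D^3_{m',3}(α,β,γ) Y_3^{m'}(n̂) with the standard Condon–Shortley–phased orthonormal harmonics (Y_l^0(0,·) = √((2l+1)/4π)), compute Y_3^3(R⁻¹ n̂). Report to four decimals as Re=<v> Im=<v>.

Re=-0.2127 Im=0.1209

Need the full column D^3_{m',3} for m'=−3..3 at α=3.1299, β=2.0478, γ=1.3504.
cos(β/2)=0.520039, sin(β/2)=0.854143
d^3_{-3,3}: single k=6 term ⇒ +0.388314;  D = +0.227551-0.314655i
d^3_{-2,3}: single k=5 term ⇒ +0.579113;  D = -0.344823+0.465263i
d^3_{-1,3}: single k=4 term ⇒ +0.557492;  D = +0.337163-0.443980i
d^3_{0,3}: single k=3 term ⇒ +0.391934;  D = -0.240670+0.309339i
d^3_{1,3}: single k=2 term ⇒ +0.206657;  D = +0.128797-0.161611i
d^3_{2,3}: single k=1 term ⇒ +0.079576;  D = -0.050320+0.061647i
d^3_{3,3}: single k=0 term ⇒ +0.019779;  D = +0.012686-0.015176i
Y_3^{m'}(θ=1.0633,φ=3.0045) and Σ D·Y over m':
  (+0.2276-0.3147i)·(-0.2553-0.1113i)  (-0.3448+0.4653i)·(+0.3652+0.1027i)  (+0.3372-0.4440i)·(-0.0506-0.0070i)  (-0.2407+0.3093i)·(-0.3299+0.0000i)  (+0.1288-0.1616i)·(+0.0506-0.0070i)  (-0.0503+0.0616i)·(+0.3652-0.1027i)  (+0.0127-0.0152i)·(+0.2553-0.1113i)
Y_3^3(R⁻¹ n̂) = -0.212721+0.120867i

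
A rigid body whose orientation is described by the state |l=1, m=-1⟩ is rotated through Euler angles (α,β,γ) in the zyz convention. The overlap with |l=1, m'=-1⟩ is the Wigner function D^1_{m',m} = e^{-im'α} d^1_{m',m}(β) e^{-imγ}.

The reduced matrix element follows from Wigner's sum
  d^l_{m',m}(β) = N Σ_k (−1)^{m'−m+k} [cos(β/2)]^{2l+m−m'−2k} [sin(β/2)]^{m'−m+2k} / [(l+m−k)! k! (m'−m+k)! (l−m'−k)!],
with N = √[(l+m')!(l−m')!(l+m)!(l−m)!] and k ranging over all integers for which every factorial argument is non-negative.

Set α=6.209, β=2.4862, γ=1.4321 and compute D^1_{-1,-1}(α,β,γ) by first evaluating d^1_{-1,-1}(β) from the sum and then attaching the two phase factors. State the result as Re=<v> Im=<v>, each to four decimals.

First d^1_{-1,-1}(β=2.4862), then the phase factors e^{-i(-1)α} and e^{-i(-1)γ}:
With c≡cos(β/2)=0.321863 and s≡sin(β/2)=0.946786, N=[1·2·1·2]^{1/2}=2.000000
k∈{0} keeps every argument non-negative
  k=0: (−1)^0·2.0000/(2)·0.3219^2·0.9468^0 = +0.103596
d^1_{-1,-1}(2.4862) = +0.103596
Phases: e^{-i·(-1)·6.209}=+0.997250-0.074117i, e^{-i·(-1)·1.4321}=+0.138252+0.990397i ⇒ D=+0.021887+0.101257i

Re=0.0219 Im=0.1013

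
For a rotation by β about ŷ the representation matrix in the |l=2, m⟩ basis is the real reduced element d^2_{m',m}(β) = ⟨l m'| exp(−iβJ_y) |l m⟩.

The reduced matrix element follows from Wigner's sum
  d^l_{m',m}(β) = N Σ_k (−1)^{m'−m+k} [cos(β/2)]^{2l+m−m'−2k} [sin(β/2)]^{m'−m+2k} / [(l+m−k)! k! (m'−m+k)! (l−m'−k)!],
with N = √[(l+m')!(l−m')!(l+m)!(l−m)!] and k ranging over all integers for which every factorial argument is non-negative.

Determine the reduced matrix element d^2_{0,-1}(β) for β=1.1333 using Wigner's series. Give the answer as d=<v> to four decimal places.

d=-0.4700

d^2_{0,-1}(β=1.1333) via Wigner's sum:
Half-angle: c=0.843704, s=0.536809. N=√(2·2·1·6)=4.898979
Admissible k: 0..1 (factorial args all ≥0)
  k=0: (−1)^1·4.8990/(2)·0.8437^3·0.5368^1 = -0.789706
  k=1: (−1)^2·4.8990/(2)·0.8437^1·0.5368^3 = +0.319686
d^2_{0,-1}(1.1333) = -0.789706 +0.319686 = -0.470020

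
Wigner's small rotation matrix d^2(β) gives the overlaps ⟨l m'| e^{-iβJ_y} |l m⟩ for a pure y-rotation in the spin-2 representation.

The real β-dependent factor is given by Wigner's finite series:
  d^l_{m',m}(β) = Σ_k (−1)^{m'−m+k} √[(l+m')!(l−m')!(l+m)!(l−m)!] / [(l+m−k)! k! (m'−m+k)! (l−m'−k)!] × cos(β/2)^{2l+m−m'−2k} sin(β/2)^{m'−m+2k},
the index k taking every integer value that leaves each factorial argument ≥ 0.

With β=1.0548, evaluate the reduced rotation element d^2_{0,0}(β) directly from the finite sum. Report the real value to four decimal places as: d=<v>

d=-0.1348

d^2_{0,0}(β=1.0548) via Wigner's sum:
c=cos(1.0548/2)=0.864119, s=sin(1.0548/2)=0.503288; N=√[2·2·2·2]=4.000000
Admissible k: 0..2 (factorial args all ≥0)
  k=0: (−1)^0·4.0000/(4)·0.8641^4·0.5033^0 = +0.557562
  k=1: (−1)^1·4.0000/(1)·0.8641^2·0.5033^2 = -0.756555
  k=2: (−1)^2·4.0000/(4)·0.8641^0·0.5033^4 = +0.064160
d^2_{0,0}(1.0548) = +0.557562 -0.756555 +0.064160 = -0.134832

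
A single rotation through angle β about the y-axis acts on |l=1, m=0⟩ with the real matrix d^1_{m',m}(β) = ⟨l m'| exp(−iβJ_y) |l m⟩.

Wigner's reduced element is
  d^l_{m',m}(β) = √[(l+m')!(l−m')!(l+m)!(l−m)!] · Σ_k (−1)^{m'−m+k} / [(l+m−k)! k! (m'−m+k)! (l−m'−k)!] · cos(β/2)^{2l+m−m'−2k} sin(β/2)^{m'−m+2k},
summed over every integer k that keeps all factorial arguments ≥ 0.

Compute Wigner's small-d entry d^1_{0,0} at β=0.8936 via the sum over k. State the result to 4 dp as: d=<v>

d=0.6266

d^1_{0,0}(β=0.8936) via Wigner's sum:
Half-angle: c=0.901834, s=0.432082. N=√(1·1·1·1)=1.000000
k: max(0,(0)−(0))=0 … min(1+(0),1−(0))=1
  k=0: (−1)^0·1.0000/(1)·0.9018^2·0.4321^0 = +0.813305
  k=1: (−1)^1·1.0000/(1)·0.9018^0·0.4321^2 = -0.186695
d^1_{0,0}(0.8936) = +0.813305 -0.186695 = +0.626610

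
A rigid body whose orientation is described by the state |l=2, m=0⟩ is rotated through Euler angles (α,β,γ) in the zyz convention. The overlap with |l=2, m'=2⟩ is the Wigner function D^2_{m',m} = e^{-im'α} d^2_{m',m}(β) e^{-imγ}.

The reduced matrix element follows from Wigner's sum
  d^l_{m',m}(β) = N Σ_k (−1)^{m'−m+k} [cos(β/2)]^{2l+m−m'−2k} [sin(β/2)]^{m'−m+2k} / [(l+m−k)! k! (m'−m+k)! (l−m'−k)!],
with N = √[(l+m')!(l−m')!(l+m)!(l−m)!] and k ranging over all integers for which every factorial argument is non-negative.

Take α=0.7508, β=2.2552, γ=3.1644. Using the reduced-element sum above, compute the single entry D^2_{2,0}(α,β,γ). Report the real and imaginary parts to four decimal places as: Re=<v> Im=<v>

Re=0.0254 Im=-0.3667

Split into d^2_{2,0}(β=2.2552) × two z-phases.
Half-angle: c=0.428829, s=0.903386. N=√(24·1·2·2)=9.797959
k∈{0} keeps every argument non-negative
  k=0: (−1)^2·9.7980/(4)·0.4288^2·0.9034^2 = +0.367613
d^2_{2,0}(2.2552) = +0.367613
Phases: e^{-i·(2)·0.7508}=+0.069141-0.997607i, e^{-i·(0)·3.1644}=+1.000000+0.000000i ⇒ D=+0.025417-0.366733i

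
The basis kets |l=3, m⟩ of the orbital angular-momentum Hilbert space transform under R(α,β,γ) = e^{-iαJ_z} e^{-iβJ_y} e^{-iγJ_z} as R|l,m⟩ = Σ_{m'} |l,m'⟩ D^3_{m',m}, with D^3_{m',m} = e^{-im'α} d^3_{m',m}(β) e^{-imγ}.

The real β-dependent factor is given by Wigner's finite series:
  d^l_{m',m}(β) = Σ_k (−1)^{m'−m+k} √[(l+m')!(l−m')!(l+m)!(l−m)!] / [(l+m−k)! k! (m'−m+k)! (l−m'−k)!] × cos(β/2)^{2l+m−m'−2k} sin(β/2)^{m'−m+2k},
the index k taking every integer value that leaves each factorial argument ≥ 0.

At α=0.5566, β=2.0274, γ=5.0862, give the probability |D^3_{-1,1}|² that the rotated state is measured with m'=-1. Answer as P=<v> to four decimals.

P=0.2016

D^3_{-1,1}(0.5566,2.0274,5.0862) = e^{-i·-1·0.5566}·d^3_{-1,1}(2.0274)·e^{-i·1·5.0862}. Compute d first:
c=cos(2.0274/2)=0.528724, s=sin(2.0274/2)=0.848794; N=√[2·24·24·2]=48.000000
Admissible k: 2..4 (factorial args all ≥0)
  k=2: (−1)^0·48.0000/(8)·0.5287^4·0.8488^2 = +0.337809
  k=3: (−1)^1·48.0000/(6)·0.5287^2·0.8488^4 = -1.160798
  k=4: (−1)^2·48.0000/(48)·0.5287^0·0.8488^6 = +0.373950
d^3_{-1,1}(2.0274) = +0.337809 -1.160798 +0.373950 = -0.449039
|D^3_{-1,1}|² = |d^3_{-1,1}(β)|² = (-0.449039)² = 0.201636 (the z-rotation phases have unit modulus)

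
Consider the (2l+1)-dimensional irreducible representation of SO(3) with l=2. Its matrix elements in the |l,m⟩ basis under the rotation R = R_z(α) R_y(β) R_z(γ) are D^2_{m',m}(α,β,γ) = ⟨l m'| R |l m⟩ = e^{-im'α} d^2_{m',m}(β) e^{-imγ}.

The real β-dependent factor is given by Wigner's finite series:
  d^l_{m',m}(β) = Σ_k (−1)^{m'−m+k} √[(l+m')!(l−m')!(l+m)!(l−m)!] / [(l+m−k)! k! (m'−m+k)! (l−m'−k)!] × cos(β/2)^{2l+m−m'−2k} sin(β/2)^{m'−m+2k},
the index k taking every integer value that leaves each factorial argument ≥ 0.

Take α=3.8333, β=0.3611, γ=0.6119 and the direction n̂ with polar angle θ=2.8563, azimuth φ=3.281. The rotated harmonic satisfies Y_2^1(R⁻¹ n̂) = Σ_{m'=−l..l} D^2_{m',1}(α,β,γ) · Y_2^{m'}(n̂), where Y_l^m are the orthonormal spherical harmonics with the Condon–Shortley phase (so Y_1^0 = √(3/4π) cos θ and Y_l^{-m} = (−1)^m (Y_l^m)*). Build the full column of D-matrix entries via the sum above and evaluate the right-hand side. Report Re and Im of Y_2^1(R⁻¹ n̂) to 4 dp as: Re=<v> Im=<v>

Re=0.2363 Im=-0.2791

Need the full column D^2_{m',1} for m'=−2..2 at α=3.8333, β=0.3611, γ=0.6119.
cos(β/2)=0.983745, sin(β/2)=0.179571
d^2_{-2,1}: single k=3 term ⇒ +0.011392;  D = +0.008167+0.007943i
d^2_{-1,1}: k∈[2..3] ⇒ +0.093618 -0.001040 = +0.092578;  D = -0.092283-0.007381i
d^2_{0,1}: k∈[1..2] ⇒ +0.418754 -0.013953 = +0.404801;  D = +0.331353-0.232527i
d^2_{1,1}: k∈[0..1] ⇒ +0.936549 -0.093618 = +0.842931;  D = -0.222552+0.813021i
d^2_{2,1}: single k=0 term ⇒ -0.341911;  D = +0.140827+0.311562i
Y_2^{m'}(θ=2.8563,φ=3.281) and Σ D·Y over m':
  (+0.0082+0.0079i)·(+0.0294-0.0084i)  (-0.0923-0.0074i)·(+0.2066-0.0290i)  (+0.3314-0.2325i)·(+0.5558+0.0000i)  (-0.2226+0.8130i)·(-0.2066-0.0290i)  (+0.1408+0.3116i)·(+0.0294+0.0084i)
Y_2^1(R⁻¹ n̂) = +0.236277-0.279110i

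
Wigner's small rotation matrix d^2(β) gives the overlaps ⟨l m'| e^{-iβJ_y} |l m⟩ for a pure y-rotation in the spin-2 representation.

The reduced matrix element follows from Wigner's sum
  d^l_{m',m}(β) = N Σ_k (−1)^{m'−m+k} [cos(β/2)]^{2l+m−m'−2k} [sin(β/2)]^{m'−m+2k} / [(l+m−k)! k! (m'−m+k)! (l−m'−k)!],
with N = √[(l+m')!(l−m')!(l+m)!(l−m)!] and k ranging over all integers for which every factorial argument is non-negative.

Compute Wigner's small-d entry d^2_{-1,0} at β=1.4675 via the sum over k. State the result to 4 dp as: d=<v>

d^2_{-1,0}(β=1.4675) via Wigner's sum:
Half-angle: c=0.742668, s=0.669659. N=√(1·6·2·2)=4.898979
k∈{1,2} keeps every argument non-negative
  k=1: (−1)^0·4.8990/(2)·0.7427^3·0.6697^1 = +0.671915
  k=2: (−1)^1·4.8990/(2)·0.7427^1·0.6697^3 = -0.546301
d^2_{-1,0}(1.4675) = +0.671915 -0.546301 = +0.125614

d=0.1256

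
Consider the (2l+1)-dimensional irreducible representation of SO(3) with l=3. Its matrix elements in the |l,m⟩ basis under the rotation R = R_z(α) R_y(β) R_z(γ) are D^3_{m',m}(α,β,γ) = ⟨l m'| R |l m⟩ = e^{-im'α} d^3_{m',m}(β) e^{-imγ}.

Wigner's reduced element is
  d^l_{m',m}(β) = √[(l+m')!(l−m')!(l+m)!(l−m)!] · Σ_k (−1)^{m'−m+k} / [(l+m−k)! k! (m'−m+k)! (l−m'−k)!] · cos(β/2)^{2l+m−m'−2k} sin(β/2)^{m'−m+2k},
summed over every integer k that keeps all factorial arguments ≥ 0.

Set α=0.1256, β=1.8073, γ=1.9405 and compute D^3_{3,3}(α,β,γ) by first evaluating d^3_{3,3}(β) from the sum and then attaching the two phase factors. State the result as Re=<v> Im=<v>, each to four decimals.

Split into d^3_{3,3}(β=1.8073) × two z-phases.
c=cos(1.8073/2)=0.618747, s=sin(1.8073/2)=0.785591; N=√[720·1·720·1]=720.000000
Admissible k: 0..0 (factorial args all ≥0)
  k=0: (−1)^0·720.0000/(720)·0.6187^6·0.7856^0 = +0.056115
d^3_{3,3}(1.8073) = +0.056115
Phases: e^{-i·(3)·0.1256}=+0.929847-0.367947i, e^{-i·(3)·1.9405}=+0.895303+0.445458i ⇒ D=+0.055913+0.004758i

Re=0.0559 Im=0.0048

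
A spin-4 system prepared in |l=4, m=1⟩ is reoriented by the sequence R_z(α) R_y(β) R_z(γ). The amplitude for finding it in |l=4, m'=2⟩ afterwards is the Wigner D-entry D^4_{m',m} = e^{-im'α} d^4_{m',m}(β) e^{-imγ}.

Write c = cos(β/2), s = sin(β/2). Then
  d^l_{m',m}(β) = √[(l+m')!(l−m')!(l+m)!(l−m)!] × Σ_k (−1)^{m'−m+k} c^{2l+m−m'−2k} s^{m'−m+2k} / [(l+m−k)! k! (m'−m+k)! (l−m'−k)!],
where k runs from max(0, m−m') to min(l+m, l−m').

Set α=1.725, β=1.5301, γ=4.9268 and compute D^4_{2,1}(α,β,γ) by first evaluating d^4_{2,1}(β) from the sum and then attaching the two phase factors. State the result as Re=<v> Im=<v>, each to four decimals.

First d^4_{2,1}(β=1.5301), then the phase factors e^{-i(2)α} and e^{-i(1)γ}:
With c≡cos(β/2)=0.721348 and s≡sin(β/2)=0.692573, N=[720·2·120·6]^{1/2}=1018.233765
The bounds max(0,m−m')=0 and min(l+m,l−m')=2 give 3 terms
  k=0: (−1)^1·1018.2338/(240)·0.7213^7·0.6926^1 = -0.298617
  k=1: (−1)^2·1018.2338/(48)·0.7213^5·0.6926^3 = +1.376342
  k=2: (−1)^3·1018.2338/(72)·0.7213^3·0.6926^5 = -0.845818
d^4_{2,1}(1.5301) = -0.298617 +1.376342 -0.845818 = +0.231907
D = (-0.952818+0.303542i)·(+0.231907)·(+0.212772+0.977102i) = -0.115797-0.200928i

Re=-0.1158 Im=-0.2009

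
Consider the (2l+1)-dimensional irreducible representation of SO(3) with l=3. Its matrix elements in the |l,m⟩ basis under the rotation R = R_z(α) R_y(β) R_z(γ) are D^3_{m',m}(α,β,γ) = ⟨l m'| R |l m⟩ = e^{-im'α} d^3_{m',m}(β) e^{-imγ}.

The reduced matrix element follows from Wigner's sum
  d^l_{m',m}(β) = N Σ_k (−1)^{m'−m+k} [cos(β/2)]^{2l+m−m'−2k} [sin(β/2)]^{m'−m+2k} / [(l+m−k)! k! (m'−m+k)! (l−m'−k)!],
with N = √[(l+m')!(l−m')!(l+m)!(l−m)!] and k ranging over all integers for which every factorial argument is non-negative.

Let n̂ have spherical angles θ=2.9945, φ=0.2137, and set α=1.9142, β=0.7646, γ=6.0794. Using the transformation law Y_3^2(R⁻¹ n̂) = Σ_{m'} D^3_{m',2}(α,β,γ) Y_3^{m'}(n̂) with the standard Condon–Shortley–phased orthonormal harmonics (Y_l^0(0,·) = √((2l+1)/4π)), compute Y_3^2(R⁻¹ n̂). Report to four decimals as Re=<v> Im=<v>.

Re=-0.3502 Im=0.0066

Need the full column D^3_{m',2} for m'=−3..3 at α=1.9142, β=0.7646, γ=6.0794.
cos(β/2)=0.927809, sin(β/2)=0.373055
d^3_{-3,2}: single k=5 term ⇒ +0.016421;  D = +0.016276-0.002178i
d^3_{-2,2}: k∈[4..5] ⇒ +0.083364 -0.002696 = +0.080669;  D = -0.036995-0.071686i
d^3_{-1,2}: k∈[3..4] ⇒ +0.262256 -0.021199 = +0.241057;  D = -0.164485+0.176218i
d^3_{0,2}: k∈[2..3] ⇒ +0.564861 -0.091321 = +0.473540;  D = +0.434751+0.187702i
d^3_{1,2}: k∈[1..2] ⇒ +0.811085 -0.262256 = +0.548829;  D = +0.035193-0.547699i
d^3_{2,2}: k∈[0..1] ⇒ +0.637899 -0.515645 = +0.122253;  D = -0.117518+0.033696i
d^3_{3,2}: single k=0 term ⇒ -0.628264;  D = -0.366392-0.510365i
Y_3^{m'}(θ=2.9945,φ=0.2137) and Σ D·Y over m':
  (+0.0163-0.0022i)·(+0.0011-0.0008i)  (-0.0370-0.0717i)·(-0.0198+0.0090i)  (-0.1645+0.1762i)·(+0.1802-0.0391i)  (+0.4348+0.1877i)·(-0.6986+0.0000i)  (+0.0352-0.5477i)·(-0.1802-0.0391i)  (-0.1175+0.0337i)·(-0.0198-0.0090i)  (-0.3664-0.5104i)·(-0.0011-0.0008i)
Y_3^2(R⁻¹ n̂) = -0.350239+0.006642i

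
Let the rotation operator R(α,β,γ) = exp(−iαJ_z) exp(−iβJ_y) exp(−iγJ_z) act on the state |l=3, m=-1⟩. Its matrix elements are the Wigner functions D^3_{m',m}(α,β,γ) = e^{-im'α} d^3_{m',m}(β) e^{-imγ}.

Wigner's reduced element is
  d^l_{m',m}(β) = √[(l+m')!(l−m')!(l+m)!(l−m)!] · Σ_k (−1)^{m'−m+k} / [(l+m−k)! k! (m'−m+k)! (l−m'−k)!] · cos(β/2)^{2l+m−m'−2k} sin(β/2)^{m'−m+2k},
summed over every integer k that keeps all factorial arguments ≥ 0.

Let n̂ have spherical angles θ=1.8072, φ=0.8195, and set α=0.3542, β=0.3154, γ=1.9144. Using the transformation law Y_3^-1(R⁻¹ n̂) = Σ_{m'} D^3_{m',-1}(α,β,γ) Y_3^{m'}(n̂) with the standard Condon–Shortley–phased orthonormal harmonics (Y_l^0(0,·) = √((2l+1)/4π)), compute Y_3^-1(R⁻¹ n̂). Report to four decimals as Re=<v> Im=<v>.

Re=-0.0345 Im=-0.3174

Need the full column D^3_{m',-1} for m'=−3..3 at α=0.3542, β=0.3154, γ=1.9144.
cos(β/2)=0.987591, sin(β/2)=0.157047
d^3_{-3,-1}: single k=2 term ⇒ +0.090869;  D = -0.089641+0.014889i
d^3_{-2,-1}: k∈[1..2] ⇒ +0.466569 -0.023597 = +0.442972;  D = -0.384685+0.219640i
d^3_{-1,-1}: k∈[0..2] ⇒ +0.927818 -0.187698 +0.003560 = +0.743681;  D = -0.477842+0.569849i
d^3_{0,-1}: k∈[0..2] ⇒ -0.511101 +0.038773 -0.000327 = -0.472654;  D = +0.159229-0.445026i
d^3_{1,-1}: k∈[0..2] ⇒ +0.140773 -0.004746 +0.000015 = +0.136042;  D = +0.001442+0.136034i
d^3_{2,-1}: k∈[0..1] ⇒ -0.023597 +0.000298 = -0.023298;  D = -0.008312-0.021765i
d^3_{3,-1}: single k=0 term ⇒ +0.002298;  D = +0.001513+0.001729i
Y_3^{m'}(θ=1.8072,φ=0.8195) and Σ D·Y over m':
  (-0.0896+0.0149i)·(-0.2974-0.2420i)  (-0.3847+0.2196i)·(+0.0154+0.2257i)  (-0.4778+0.5698i)·(-0.1556+0.1666i)  (+0.1592-0.4450i)·(+0.2382+0.0000i)  (+0.0014+0.1360i)·(+0.1556+0.1666i)  (-0.0083-0.0218i)·(+0.0154-0.2257i)  (+0.0015+0.0017i)·(+0.2974-0.2420i)
Y_3^-1(R⁻¹ n̂) = -0.034515-0.317411i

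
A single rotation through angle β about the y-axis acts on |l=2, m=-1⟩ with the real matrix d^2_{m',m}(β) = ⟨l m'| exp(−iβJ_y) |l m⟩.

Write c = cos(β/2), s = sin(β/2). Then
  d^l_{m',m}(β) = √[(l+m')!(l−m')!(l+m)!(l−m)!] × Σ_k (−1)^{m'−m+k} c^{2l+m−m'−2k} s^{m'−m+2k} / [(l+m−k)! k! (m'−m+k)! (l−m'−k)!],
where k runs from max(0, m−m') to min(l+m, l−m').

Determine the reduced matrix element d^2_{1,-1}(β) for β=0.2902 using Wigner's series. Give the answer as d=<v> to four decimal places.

d=0.0610

d^2_{1,-1}(β=0.2902) via Wigner's sum:
With c≡cos(β/2)=0.989491 and s≡sin(β/2)=0.144591, N=[6·1·1·6]^{1/2}=6.000000
k∈{0,1} keeps every argument non-negative
  k=0: (−1)^2·6.0000/(2)·0.9895^2·0.1446^2 = +0.061409
  k=1: (−1)^3·6.0000/(6)·0.9895^0·0.1446^4 = -0.000437
d^2_{1,-1}(0.2902) = +0.061409 -0.000437 = +0.060972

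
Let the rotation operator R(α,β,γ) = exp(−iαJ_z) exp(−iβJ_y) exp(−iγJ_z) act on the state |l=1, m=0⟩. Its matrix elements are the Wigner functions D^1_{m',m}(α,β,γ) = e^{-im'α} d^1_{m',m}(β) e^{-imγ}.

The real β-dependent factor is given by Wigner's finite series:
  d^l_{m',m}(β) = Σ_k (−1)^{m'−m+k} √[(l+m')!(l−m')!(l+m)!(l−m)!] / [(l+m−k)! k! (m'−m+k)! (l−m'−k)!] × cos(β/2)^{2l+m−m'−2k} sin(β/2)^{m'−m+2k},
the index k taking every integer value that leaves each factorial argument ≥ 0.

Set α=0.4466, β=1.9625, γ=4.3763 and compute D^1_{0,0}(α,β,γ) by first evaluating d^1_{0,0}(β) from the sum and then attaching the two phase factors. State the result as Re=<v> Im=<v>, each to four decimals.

Re=-0.3818 Im=0.0000

Split into d^1_{0,0}(β=1.9625) × two z-phases.
Half-angle: c=0.555984, s=0.831193. N=√(1·1·1·1)=1.000000
Admissible k: 0..1 (factorial args all ≥0)
  k=0: (−1)^0·1.0000/(1)·0.5560^2·0.8312^0 = +0.309118
  k=1: (−1)^1·1.0000/(1)·0.5560^0·0.8312^2 = -0.690882
d^1_{0,0}(1.9625) = +0.309118 -0.690882 = -0.381764
Phases: e^{-i·(0)·0.4466}=+1.000000+0.000000i, e^{-i·(0)·4.3763}=+1.000000+0.000000i ⇒ D=-0.381764+0.000000i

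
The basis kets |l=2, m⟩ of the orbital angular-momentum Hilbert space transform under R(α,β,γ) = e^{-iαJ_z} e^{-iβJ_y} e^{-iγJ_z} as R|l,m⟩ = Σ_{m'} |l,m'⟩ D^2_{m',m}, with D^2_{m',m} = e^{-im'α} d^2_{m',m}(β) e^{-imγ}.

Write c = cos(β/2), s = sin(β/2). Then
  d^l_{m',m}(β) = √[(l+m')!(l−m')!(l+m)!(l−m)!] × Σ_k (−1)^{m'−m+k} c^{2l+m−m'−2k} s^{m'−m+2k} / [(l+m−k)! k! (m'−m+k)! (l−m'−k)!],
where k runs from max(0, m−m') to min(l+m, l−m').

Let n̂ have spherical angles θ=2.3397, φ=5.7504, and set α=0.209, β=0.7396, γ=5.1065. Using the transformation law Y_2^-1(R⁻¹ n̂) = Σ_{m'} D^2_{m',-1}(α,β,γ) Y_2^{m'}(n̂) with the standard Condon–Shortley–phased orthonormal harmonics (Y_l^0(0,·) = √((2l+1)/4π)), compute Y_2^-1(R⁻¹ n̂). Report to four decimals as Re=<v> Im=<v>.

Re=-0.0942 Im=0.0735

Need the full column D^2_{m',-1} for m'=−2..2 at α=0.209, β=0.7396, γ=5.1065.
cos(β/2)=0.932400, sin(β/2)=0.361429
d^2_{-2,-1}: single k=1 term ⇒ +0.585948;  D = +0.425247-0.403114i
d^2_{-1,-1}: k∈[0..1] ⇒ +0.755803 -0.340699 = +0.415103;  D = +0.235450-0.341869i
d^2_{0,-1}: k∈[0..1] ⇒ -0.717637 +0.107832 = -0.609805;  D = -0.234158+0.563057i
d^2_{1,-1}: k∈[0..1] ⇒ +0.340699 -0.017064 = +0.323635;  D = +0.059567-0.318106i
d^2_{2,-1}: single k=0 term ⇒ -0.088044;  D = +0.002103+0.088019i
Y_2^{m'}(θ=2.3397,φ=5.7504) and Σ D·Y over m':
  (+0.4252-0.4031i)·(+0.0966+0.1746i)  (+0.2354-0.3419i)·(-0.3326-0.1961i)  (-0.2342+0.5631i)·(+0.1421+0.0000i)  (+0.0596-0.3181i)·(+0.3326-0.1961i)  (+0.0021+0.0880i)·(+0.0966-0.1746i)
Y_2^-1(R⁻¹ n̂) = -0.094171+0.073504i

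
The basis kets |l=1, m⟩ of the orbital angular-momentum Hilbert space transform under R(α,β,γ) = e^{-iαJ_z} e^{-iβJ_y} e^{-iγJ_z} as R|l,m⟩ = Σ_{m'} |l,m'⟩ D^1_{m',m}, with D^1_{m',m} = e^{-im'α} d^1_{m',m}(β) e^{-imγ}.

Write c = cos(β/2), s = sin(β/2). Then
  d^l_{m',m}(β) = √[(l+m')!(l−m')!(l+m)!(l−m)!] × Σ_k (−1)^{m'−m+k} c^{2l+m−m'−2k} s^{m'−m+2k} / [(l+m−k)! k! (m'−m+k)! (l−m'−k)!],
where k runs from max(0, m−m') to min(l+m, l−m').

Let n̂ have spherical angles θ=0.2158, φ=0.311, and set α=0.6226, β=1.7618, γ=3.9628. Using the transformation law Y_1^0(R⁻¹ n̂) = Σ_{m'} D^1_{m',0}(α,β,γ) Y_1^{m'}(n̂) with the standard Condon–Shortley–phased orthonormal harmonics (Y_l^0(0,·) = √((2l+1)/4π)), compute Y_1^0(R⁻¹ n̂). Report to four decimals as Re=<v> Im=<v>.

Re=0.0072 Im=0.0000

Need the full column D^1_{m',0} for m'=−1..1 at α=0.6226, β=1.7618, γ=3.9628.
cos(β/2)=0.636457, sin(β/2)=0.771312
d^1_{-1,0}: single k=1 term ⇒ +0.694247;  D = +0.563982+0.404850i
d^1_{0,0}: k∈[0..1] ⇒ +0.405078 -0.594922 = -0.189844;  D = -0.189844+0.000000i
d^1_{1,0}: single k=0 term ⇒ -0.694247;  D = -0.563982+0.404850i
Y_1^{m'}(θ=0.2158,φ=0.311) and Σ D·Y over m':
  (+0.5640+0.4048i)·(+0.0704-0.0226i)  (-0.1898+0.0000i)·(+0.4773+0.0000i)  (-0.5640+0.4048i)·(-0.0704-0.0226i)
Y_1^0(R⁻¹ n̂) = +0.007168+0.000000i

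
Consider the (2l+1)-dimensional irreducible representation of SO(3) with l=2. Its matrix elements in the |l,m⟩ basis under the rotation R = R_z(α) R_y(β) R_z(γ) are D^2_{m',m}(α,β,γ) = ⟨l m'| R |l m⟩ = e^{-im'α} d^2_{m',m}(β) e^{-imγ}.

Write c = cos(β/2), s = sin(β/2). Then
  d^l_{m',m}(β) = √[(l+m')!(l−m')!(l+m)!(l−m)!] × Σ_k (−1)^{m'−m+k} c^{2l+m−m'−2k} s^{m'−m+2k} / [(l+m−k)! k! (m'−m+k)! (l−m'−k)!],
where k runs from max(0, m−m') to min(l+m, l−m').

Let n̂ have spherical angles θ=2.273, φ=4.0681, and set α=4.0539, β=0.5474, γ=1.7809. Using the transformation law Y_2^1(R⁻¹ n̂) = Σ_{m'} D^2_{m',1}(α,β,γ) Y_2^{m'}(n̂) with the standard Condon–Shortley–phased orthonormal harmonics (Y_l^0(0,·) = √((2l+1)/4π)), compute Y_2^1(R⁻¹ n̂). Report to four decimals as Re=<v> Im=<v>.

Need the full column D^2_{m',1} for m'=−2..2 at α=4.0539, β=0.5474, γ=1.7809.
cos(β/2)=0.962777, sin(β/2)=0.270296
d^2_{-2,1}: single k=3 term ⇒ +0.038025;  D = +0.037989+0.001662i
d^2_{-1,1}: k∈[2..3] ⇒ +0.203166 -0.005338 = +0.197828;  D = -0.127778+0.151026i
d^2_{0,1}: k∈[1..2] ⇒ +0.590870 -0.046571 = +0.544299;  D = -0.113520-0.532330i
d^2_{1,1}: k∈[0..1] ⇒ +0.859218 -0.203166 = +0.656052;  D = +0.591201+0.284406i
d^2_{2,1}: single k=0 term ⇒ -0.482444;  D = +0.431451-0.215874i
Y_2^{m'}(θ=2.273,φ=4.0681) and Σ D·Y over m':
  (+0.0380+0.0017i)·(-0.0627-0.2162i)  (-0.1278+0.1510i)·(+0.2288-0.3046i)  (-0.1135-0.5323i)·(+0.0793+0.0000i)  (+0.5912+0.2844i)·(-0.2288-0.3046i)  (+0.4315-0.2159i)·(-0.0627+0.2162i)
Y_2^1(R⁻¹ n̂) = -0.023288-0.115395i

Re=-0.0233 Im=-0.1154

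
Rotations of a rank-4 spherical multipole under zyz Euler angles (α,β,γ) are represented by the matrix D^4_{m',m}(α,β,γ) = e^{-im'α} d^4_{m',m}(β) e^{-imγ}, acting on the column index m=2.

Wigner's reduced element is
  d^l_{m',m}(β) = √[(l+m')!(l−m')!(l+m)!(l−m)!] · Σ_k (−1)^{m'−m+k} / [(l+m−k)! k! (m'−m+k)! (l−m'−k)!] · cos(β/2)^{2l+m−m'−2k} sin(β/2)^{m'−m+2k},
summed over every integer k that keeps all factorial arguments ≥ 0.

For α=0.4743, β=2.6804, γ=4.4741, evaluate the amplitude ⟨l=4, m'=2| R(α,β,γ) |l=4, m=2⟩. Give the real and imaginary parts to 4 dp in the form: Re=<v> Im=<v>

Re=-0.0313 Im=0.0160

First d^4_{2,2}(β=2.6804), then the phase factors e^{-i(2)α} and e^{-i(2)γ}:
Half-angle: c=0.228558, s=0.973530. N=√(720·2·720·2)=1440.000000
k∈{0,1,2} keeps every argument non-negative
  k=0: (−1)^0·1440.0000/(1440)·0.2286^8·0.9735^0 = +0.000007
  k=1: (−1)^1·1440.0000/(120)·0.2286^6·0.9735^2 = -0.001621
  k=2: (−1)^2·1440.0000/(96)·0.2286^4·0.9735^4 = +0.036768
d^4_{2,2}(2.6804) = +0.000007 -0.001621 +0.036768 = +0.035155
Phases: e^{-i·(2)·0.4743}=+0.582821-0.812600i, e^{-i·(2)·4.4741}=-0.888570-0.458741i ⇒ D=-0.031311+0.015984i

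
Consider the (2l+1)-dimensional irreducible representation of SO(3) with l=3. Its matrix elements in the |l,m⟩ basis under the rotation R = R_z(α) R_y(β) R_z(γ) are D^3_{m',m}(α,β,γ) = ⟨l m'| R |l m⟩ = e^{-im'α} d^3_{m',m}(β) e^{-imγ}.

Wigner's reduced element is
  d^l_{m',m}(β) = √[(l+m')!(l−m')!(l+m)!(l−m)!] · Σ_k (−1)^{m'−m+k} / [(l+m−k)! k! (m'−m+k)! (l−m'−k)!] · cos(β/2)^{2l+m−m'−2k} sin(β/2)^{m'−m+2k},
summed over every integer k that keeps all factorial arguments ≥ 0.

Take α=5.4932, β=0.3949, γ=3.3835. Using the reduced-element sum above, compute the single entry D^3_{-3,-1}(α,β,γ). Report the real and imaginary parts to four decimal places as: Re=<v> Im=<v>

Re=0.0729 Im=0.1169

D^3_{-3,-1}(5.4932,0.3949,3.3835) = e^{-i·-3·5.4932}·d^3_{-3,-1}(0.3949)·e^{-i·-1·3.3835}. Compute d first:
Half-angle: c=0.980570, s=0.196170. N=√(1·720·2·24)=185.903201
The bounds max(0,m−m')=2 and min(l+m,l−m')=2 give 1 term
  k=2: (−1)^0·185.9032/(48)·0.9806^4·0.1962^2 = +0.137792
d^3_{-3,-1}(0.3949) = +0.137792
Attach z-rotation phases: D = e^{-i(-3)(5.4932)}·(+0.137792)·e^{-i(-1)(3.3835)} = +0.072872+0.116945i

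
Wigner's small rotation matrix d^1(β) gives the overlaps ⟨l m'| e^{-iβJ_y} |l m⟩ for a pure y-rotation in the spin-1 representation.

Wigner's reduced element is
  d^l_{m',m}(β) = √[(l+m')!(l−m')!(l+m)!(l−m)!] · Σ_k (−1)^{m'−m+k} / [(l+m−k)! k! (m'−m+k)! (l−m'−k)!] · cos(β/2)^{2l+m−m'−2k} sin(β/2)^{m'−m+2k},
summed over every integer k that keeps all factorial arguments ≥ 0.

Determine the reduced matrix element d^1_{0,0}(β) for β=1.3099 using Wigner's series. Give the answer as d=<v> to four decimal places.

d^1_{0,0}(β=1.3099) via Wigner's sum:
With c≡cos(β/2)=0.793078 and s≡sin(β/2)=0.609120, N=[1·1·1·1]^{1/2}=1.000000
Admissible k: 0..1 (factorial args all ≥0)
  k=0: (−1)^0·1.0000/(1)·0.7931^2·0.6091^0 = +0.628973
  k=1: (−1)^1·1.0000/(1)·0.7931^0·0.6091^2 = -0.371027
d^1_{0,0}(1.3099) = +0.628973 -0.371027 = +0.257947

d=0.2579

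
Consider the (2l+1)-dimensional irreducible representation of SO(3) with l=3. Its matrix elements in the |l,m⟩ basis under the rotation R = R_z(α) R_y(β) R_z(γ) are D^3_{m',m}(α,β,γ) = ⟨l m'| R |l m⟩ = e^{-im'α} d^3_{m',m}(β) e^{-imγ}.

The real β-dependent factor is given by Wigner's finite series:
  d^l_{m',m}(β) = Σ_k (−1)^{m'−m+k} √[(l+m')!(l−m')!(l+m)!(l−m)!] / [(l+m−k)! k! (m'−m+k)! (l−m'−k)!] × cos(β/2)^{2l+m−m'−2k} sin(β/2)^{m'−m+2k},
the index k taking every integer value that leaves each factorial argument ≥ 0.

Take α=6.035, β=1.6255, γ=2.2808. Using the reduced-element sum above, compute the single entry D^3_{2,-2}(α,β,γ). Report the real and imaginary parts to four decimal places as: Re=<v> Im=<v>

D^3_{2,-2}(6.035,1.6255,2.2808) = e^{-i·2·6.035}·d^3_{2,-2}(1.6255)·e^{-i·-2·2.2808}. Compute d first:
Half-angle: c=0.687504, s=0.726181. N=√(120·1·1·120)=120.000000
k: max(0,(-2)−(2))=0 … min(3+(-2),3−(2))=1
  k=0: (−1)^4·120.0000/(24)·0.6875^2·0.7262^4 = +0.657202
  k=1: (−1)^5·120.0000/(120)·0.6875^0·0.7262^6 = -0.146645
d^3_{2,-2}(1.6255) = +0.657202 -0.146645 = +0.510557
Attach z-rotation phases: D = e^{-i(2)(6.035)}·(+0.510557)·e^{-i(-2)(2.2808)} = +0.172948-0.480372i

Re=0.1729 Im=-0.4804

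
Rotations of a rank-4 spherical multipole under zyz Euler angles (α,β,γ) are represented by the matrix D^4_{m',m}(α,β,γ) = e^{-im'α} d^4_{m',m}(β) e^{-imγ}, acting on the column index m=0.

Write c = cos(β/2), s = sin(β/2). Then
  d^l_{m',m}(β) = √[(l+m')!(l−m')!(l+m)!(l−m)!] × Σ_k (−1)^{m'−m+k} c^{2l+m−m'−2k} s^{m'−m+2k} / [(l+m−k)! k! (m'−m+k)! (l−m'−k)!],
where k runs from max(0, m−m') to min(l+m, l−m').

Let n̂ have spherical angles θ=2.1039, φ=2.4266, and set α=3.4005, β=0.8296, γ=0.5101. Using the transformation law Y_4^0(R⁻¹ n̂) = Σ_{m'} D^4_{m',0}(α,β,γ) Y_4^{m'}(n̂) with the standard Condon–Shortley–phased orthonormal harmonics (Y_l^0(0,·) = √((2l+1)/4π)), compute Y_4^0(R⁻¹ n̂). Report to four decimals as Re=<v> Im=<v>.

Need the full column D^4_{m',0} for m'=−4..4 at α=3.4005, β=0.8296, γ=0.5101.
cos(β/2)=0.915197, sin(β/2)=0.403007
d^4_{-4,0}: single k=4 term ⇒ +0.154831;  D = +0.078961+0.133183i
d^4_{-3,0}: k∈[3..4] ⇒ +0.497249 -0.096421 = +0.400829;  D = -0.285877-0.280959i
d^4_{-2,0}: k∈[2..4] ⇒ +0.905386 -0.468164 +0.034043 = +0.471264;  D = +0.409483+0.233268i
d^4_{-1,0}: k∈[1..4] ⇒ +0.969236 -1.127656 +0.218662 -0.007067 = +0.053175;  D = -0.051403-0.013614i
d^4_{0,0}: k∈[0..4] ⇒ +0.492172 -1.526976 +0.666209 -0.057415 +0.000696 = -0.425315;  D = -0.425315+0.000000i
d^4_{1,0}: k∈[0..3] ⇒ -0.969236 +1.127656 -0.218662 +0.007067 = -0.053175;  D = +0.051403-0.013614i
d^4_{2,0}: k∈[0..2] ⇒ +0.905386 -0.468164 +0.034043 = +0.471264;  D = +0.409483-0.233268i
d^4_{3,0}: k∈[0..1] ⇒ -0.497249 +0.096421 = -0.400829;  D = +0.285877-0.280959i
d^4_{4,0}: single k=0 term ⇒ +0.154831;  D = +0.078961-0.133183i
Y_4^{m'}(θ=2.1039,φ=2.4266) and Σ D·Y over m':
  (+0.0790+0.1332i)·(-0.2339+0.0677i)  (-0.2859-0.2810i)·(-0.2207+0.3412i)  (+0.4095+0.2333i)·(+0.0281+0.1985i)  (-0.0514-0.0136i)·(-0.1864-0.1618i)  (-0.4253+0.0000i)·(-0.2553+0.0000i)  (+0.0514-0.0136i)·(+0.1864-0.1618i)  (+0.4095-0.2333i)·(+0.0281-0.1985i)  (+0.2859-0.2810i)·(+0.2207+0.3412i)  (+0.0790-0.1332i)·(-0.2339-0.0677i)
Y_4^0(R⁻¹ n̂) = +0.316738+0.000000i

Re=0.3167 Im=0.0000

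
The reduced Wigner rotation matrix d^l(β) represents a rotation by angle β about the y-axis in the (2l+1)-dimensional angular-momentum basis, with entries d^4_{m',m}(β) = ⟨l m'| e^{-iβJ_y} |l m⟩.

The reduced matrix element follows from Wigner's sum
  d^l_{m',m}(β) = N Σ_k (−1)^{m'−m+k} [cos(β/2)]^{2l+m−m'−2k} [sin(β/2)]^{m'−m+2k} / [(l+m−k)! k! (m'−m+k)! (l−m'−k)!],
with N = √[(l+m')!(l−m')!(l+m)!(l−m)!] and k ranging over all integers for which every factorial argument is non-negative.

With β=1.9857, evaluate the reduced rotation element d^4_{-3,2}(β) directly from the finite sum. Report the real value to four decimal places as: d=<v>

d=0.1633

d^4_{-3,2}(β=1.9857) via Wigner's sum:
With c≡cos(β/2)=0.546305 and s≡sin(β/2)=0.837586, N=[1·5040·720·2]^{1/2}=2693.993318
The bounds max(0,m−m')=5 and min(l+m,l−m')=6 give 2 terms
  k=5: (−1)^0·2693.9933/(240)·0.5463^3·0.8376^5 = +0.754464
  k=6: (−1)^1·2693.9933/(720)·0.5463^1·0.8376^7 = -0.591162
d^4_{-3,2}(1.9857) = +0.754464 -0.591162 = +0.163303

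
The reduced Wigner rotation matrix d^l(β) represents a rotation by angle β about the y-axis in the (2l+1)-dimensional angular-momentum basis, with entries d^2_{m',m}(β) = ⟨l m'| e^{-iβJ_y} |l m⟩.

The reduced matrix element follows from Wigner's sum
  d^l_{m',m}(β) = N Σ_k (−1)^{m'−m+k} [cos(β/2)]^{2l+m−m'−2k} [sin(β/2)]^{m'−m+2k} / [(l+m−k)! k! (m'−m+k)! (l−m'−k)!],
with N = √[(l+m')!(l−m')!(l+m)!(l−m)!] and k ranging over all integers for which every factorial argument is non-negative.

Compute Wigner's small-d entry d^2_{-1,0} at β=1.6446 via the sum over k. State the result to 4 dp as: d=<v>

d=-0.0901

d^2_{-1,0}(β=1.6446) via Wigner's sum:
Half-angle: c=0.680538, s=0.732713. N=√(1·6·2·2)=4.898979
Admissible k: 1..2 (factorial args all ≥0)
  k=1: (−1)^0·4.8990/(2)·0.6805^3·0.7327^1 = +0.565674
  k=2: (−1)^1·4.8990/(2)·0.6805^1·0.7327^3 = -0.655737
d^2_{-1,0}(1.6446) = +0.565674 -0.655737 = -0.090063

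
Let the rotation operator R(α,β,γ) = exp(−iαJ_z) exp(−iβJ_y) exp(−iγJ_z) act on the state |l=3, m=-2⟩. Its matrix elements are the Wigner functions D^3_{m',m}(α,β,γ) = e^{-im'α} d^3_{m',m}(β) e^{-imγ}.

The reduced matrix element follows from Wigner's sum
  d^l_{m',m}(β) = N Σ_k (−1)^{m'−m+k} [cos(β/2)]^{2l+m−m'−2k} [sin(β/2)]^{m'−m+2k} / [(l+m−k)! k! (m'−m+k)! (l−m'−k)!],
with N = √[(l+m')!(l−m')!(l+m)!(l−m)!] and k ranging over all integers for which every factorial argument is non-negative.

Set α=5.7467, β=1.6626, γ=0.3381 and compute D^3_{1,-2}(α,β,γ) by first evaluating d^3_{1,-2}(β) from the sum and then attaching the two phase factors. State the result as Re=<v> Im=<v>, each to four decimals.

Re=-0.1092 Im=-0.2918

Split into d^3_{1,-2}(β=1.6626) × two z-phases.
With c≡cos(β/2)=0.673916 and s≡sin(β/2)=0.738808, N=[24·2·1·120]^{1/2}=75.894664
k: max(0,(-2)−(1))=0 … min(3+(-2),3−(1))=1
  k=0: (−1)^3·75.8947/(12)·0.6739^3·0.7388^3 = -0.780624
  k=1: (−1)^4·75.8947/(24)·0.6739^1·0.7388^5 = +0.469098
d^3_{1,-2}(1.6626) = -0.780624 +0.469098 = -0.311526
Phases: e^{-i·(1)·5.7467}=+0.859510+0.511118i, e^{-i·(-2)·0.3381}=+0.779957+0.625834i ⇒ D=-0.109192-0.291763i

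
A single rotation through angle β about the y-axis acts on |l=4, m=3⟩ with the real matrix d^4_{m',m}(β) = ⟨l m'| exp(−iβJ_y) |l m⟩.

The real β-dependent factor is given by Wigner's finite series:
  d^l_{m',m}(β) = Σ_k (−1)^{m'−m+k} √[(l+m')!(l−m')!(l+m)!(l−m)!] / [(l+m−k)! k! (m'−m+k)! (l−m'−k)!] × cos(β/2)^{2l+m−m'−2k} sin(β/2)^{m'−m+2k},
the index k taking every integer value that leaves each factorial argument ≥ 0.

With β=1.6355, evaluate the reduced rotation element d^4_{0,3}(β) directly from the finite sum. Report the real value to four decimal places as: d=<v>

d=-0.0950

d^4_{0,3}(β=1.6355) via Wigner's sum:
With c≡cos(β/2)=0.683865 and s≡sin(β/2)=0.729609, N=[24·24·5040·1]^{1/2}=1703.830978
Admissible k: 3..4 (factorial args all ≥0)
  k=3: (−1)^0·1703.8310/(144)·0.6839^5·0.7296^3 = +0.687361
  k=4: (−1)^1·1703.8310/(144)·0.6839^3·0.7296^5 = -0.782393
d^4_{0,3}(1.6355) = +0.687361 -0.782393 = -0.095032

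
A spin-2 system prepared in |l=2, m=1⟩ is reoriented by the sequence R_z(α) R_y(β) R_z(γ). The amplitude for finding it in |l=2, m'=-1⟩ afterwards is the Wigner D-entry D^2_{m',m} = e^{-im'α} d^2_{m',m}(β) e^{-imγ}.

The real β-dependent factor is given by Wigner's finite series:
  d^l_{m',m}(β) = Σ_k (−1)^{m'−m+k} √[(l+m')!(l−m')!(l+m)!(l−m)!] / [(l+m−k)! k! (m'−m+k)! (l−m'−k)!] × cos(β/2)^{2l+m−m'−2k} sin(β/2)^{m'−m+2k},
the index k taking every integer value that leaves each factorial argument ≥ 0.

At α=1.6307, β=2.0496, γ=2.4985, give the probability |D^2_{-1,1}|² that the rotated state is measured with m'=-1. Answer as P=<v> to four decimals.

Split into d^2_{-1,1}(β=2.0496) × two z-phases.
c=cos(2.0496/2)=0.519270, s=sin(2.0496/2)=0.854610; N=√[1·6·6·1]=6.000000
k: max(0,(1)−(-1))=2 … min(2+(1),2−(-1))=3
  k=2: (−1)^0·6.0000/(2)·0.5193^2·0.8546^2 = +0.590804
  k=3: (−1)^1·6.0000/(6)·0.5193^0·0.8546^4 = -0.533424
d^2_{-1,1}(2.0496) = +0.590804 -0.533424 = +0.057380
|D^2_{-1,1}|² = |d^2_{-1,1}(β)|² = (+0.057380)² = 0.003293 (the z-rotation phases have unit modulus)

P=0.0033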